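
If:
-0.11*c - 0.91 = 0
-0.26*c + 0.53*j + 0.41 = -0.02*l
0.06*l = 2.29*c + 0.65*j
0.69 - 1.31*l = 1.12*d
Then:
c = -8.27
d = 306.22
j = 5.03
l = -261.28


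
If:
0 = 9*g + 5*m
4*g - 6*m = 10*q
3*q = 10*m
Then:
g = 0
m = 0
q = 0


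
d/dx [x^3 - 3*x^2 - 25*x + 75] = 3*x^2 - 6*x - 25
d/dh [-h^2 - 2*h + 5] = -2*h - 2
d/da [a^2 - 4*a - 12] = 2*a - 4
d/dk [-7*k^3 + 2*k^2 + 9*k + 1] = -21*k^2 + 4*k + 9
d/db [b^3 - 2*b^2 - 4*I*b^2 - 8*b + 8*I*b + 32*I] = 3*b^2 - 4*b - 8*I*b - 8 + 8*I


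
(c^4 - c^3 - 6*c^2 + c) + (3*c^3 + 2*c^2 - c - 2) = c^4 + 2*c^3 - 4*c^2 - 2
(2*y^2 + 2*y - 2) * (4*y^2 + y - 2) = 8*y^4 + 10*y^3 - 10*y^2 - 6*y + 4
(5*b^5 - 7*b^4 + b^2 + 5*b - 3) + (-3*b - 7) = 5*b^5 - 7*b^4 + b^2 + 2*b - 10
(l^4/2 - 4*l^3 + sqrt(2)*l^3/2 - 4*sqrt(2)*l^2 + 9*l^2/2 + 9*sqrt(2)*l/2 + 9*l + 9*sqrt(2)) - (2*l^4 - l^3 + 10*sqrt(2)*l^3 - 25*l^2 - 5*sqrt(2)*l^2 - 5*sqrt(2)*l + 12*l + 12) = -3*l^4/2 - 19*sqrt(2)*l^3/2 - 3*l^3 + sqrt(2)*l^2 + 59*l^2/2 - 3*l + 19*sqrt(2)*l/2 - 12 + 9*sqrt(2)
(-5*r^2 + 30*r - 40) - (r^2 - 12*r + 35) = -6*r^2 + 42*r - 75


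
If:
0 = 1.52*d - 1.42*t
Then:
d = 0.934210526315789*t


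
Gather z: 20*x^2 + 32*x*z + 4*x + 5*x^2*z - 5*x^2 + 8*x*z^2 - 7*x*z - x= 15*x^2 + 8*x*z^2 + 3*x + z*(5*x^2 + 25*x)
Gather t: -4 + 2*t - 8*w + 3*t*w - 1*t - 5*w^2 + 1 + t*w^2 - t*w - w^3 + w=t*(w^2 + 2*w + 1) - w^3 - 5*w^2 - 7*w - 3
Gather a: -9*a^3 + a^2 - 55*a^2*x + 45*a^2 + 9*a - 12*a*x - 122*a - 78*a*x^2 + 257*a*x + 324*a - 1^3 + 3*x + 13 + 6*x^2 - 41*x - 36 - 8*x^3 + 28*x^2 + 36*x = -9*a^3 + a^2*(46 - 55*x) + a*(-78*x^2 + 245*x + 211) - 8*x^3 + 34*x^2 - 2*x - 24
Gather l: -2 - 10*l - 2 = -10*l - 4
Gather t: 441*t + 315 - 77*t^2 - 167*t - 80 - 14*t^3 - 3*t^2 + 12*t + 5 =-14*t^3 - 80*t^2 + 286*t + 240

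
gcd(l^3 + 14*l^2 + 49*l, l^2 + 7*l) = l^2 + 7*l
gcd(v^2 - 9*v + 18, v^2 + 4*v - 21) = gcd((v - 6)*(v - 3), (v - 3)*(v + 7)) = v - 3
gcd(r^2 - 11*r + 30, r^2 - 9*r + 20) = r - 5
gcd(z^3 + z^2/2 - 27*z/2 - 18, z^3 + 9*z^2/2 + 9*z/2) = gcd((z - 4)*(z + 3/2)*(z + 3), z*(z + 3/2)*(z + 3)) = z^2 + 9*z/2 + 9/2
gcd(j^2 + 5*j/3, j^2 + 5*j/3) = j^2 + 5*j/3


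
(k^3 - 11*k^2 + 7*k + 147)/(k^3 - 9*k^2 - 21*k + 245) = (k + 3)/(k + 5)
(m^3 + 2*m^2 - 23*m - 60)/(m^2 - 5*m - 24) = (m^2 - m - 20)/(m - 8)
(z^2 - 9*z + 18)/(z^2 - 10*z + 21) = (z - 6)/(z - 7)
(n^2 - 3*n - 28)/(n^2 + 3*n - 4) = (n - 7)/(n - 1)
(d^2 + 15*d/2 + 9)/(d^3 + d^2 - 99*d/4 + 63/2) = 2*(2*d + 3)/(4*d^2 - 20*d + 21)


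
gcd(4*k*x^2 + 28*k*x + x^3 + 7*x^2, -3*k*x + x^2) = x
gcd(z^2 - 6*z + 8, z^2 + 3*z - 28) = z - 4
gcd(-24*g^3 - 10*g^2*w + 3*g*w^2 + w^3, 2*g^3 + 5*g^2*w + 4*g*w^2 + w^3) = 2*g + w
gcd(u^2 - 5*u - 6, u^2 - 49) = 1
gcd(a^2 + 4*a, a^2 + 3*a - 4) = a + 4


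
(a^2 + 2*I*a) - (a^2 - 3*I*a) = 5*I*a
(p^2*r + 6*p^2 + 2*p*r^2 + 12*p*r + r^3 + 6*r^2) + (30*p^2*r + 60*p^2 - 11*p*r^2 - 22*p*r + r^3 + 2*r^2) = 31*p^2*r + 66*p^2 - 9*p*r^2 - 10*p*r + 2*r^3 + 8*r^2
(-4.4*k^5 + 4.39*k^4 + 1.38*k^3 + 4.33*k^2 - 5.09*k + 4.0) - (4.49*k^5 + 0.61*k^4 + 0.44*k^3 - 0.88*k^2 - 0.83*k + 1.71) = -8.89*k^5 + 3.78*k^4 + 0.94*k^3 + 5.21*k^2 - 4.26*k + 2.29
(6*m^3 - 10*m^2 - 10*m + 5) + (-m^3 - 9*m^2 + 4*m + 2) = 5*m^3 - 19*m^2 - 6*m + 7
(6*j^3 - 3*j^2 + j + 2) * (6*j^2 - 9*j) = 36*j^5 - 72*j^4 + 33*j^3 + 3*j^2 - 18*j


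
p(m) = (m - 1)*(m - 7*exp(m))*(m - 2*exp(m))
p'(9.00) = 15620582309.46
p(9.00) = 7348666393.00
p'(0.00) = -5.00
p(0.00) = -14.00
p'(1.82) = 1184.63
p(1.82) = 357.11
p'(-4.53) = 69.15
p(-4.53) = -115.92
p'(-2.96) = 29.71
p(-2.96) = -40.31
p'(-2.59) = 22.71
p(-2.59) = -30.64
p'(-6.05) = 121.28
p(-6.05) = -258.95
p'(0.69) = 18.21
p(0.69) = -13.56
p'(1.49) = 441.20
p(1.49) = 106.99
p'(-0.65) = -0.44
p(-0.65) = -12.03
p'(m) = (1 - 7*exp(m))*(m - 1)*(m - 2*exp(m)) + (1 - 2*exp(m))*(m - 1)*(m - 7*exp(m)) + (m - 7*exp(m))*(m - 2*exp(m))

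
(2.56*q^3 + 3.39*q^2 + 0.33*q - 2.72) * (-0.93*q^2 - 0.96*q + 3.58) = -2.3808*q^5 - 5.6103*q^4 + 5.6035*q^3 + 14.349*q^2 + 3.7926*q - 9.7376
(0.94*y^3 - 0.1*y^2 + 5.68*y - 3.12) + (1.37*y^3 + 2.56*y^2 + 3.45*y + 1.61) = 2.31*y^3 + 2.46*y^2 + 9.13*y - 1.51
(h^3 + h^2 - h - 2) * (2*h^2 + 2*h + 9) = 2*h^5 + 4*h^4 + 9*h^3 + 3*h^2 - 13*h - 18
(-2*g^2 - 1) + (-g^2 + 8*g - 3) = -3*g^2 + 8*g - 4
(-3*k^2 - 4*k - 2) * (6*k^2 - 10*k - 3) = -18*k^4 + 6*k^3 + 37*k^2 + 32*k + 6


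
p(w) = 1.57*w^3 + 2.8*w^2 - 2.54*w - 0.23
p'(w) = 4.71*w^2 + 5.6*w - 2.54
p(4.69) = 211.41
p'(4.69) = 127.33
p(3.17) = 69.87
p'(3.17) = 62.54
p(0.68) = -0.17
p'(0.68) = 3.45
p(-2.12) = 2.78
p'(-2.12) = 6.76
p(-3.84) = -38.09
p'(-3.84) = 45.41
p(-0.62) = 2.05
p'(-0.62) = -4.20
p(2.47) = 34.24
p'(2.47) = 40.03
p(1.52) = 7.89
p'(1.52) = 16.85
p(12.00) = 3085.45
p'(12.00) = 742.90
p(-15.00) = -4630.88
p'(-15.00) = 973.21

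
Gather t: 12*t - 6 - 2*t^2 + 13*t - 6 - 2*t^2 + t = -4*t^2 + 26*t - 12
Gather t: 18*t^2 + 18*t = 18*t^2 + 18*t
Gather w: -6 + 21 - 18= -3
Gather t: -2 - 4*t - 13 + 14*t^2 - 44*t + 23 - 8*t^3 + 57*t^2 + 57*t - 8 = -8*t^3 + 71*t^2 + 9*t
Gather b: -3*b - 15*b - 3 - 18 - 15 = -18*b - 36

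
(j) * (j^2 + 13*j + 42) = j^3 + 13*j^2 + 42*j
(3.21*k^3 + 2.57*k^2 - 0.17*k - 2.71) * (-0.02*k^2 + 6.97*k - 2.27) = -0.0642*k^5 + 22.3223*k^4 + 10.6296*k^3 - 6.9646*k^2 - 18.5028*k + 6.1517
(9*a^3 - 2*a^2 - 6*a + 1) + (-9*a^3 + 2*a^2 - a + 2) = 3 - 7*a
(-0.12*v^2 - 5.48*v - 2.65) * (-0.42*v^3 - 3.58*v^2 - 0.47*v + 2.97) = 0.0504*v^5 + 2.7312*v^4 + 20.7878*v^3 + 11.7062*v^2 - 15.0301*v - 7.8705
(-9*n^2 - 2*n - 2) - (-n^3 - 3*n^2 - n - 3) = n^3 - 6*n^2 - n + 1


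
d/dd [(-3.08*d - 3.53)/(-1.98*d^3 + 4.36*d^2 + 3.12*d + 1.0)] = (-12.1968*d^3 - 7.5394*d^2 + 30.7816*d + 7.9336)/(3.9204*d^6 - 17.2656*d^5 + 6.6544*d^4 + 23.2464*d^3 + 18.4544*d^2 + 6.24*d + 1.0)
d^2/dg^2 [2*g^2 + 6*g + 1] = 4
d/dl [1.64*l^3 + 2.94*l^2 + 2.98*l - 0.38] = 4.92*l^2 + 5.88*l + 2.98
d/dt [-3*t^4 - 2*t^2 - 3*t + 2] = -12*t^3 - 4*t - 3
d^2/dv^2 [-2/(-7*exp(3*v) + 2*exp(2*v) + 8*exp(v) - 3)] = 2*((-63*exp(2*v) + 8*exp(v) + 8)*(7*exp(3*v) - 2*exp(2*v) - 8*exp(v) + 3) + 2*(-21*exp(2*v) + 4*exp(v) + 8)^2*exp(v))*exp(v)/(7*exp(3*v) - 2*exp(2*v) - 8*exp(v) + 3)^3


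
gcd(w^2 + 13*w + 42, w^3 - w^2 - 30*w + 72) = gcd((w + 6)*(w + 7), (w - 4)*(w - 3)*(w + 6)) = w + 6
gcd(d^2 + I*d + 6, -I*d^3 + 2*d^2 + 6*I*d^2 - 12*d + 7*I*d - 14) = 1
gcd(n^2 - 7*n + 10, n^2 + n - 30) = n - 5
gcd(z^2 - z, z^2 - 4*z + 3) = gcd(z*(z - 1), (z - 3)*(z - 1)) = z - 1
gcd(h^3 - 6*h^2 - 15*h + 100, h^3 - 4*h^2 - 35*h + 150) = h^2 - 10*h + 25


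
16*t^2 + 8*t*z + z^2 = (4*t + z)^2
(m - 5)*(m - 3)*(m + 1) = m^3 - 7*m^2 + 7*m + 15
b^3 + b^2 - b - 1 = (b - 1)*(b + 1)^2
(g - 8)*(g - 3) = g^2 - 11*g + 24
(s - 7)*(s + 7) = s^2 - 49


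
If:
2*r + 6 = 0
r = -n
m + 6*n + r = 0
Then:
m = -15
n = 3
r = -3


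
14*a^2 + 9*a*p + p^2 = (2*a + p)*(7*a + p)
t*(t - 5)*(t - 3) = t^3 - 8*t^2 + 15*t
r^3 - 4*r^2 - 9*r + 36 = (r - 4)*(r - 3)*(r + 3)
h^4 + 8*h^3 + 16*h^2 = h^2*(h + 4)^2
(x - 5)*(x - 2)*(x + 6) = x^3 - x^2 - 32*x + 60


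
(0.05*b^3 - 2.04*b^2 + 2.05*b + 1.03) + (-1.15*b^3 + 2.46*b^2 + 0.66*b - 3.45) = -1.1*b^3 + 0.42*b^2 + 2.71*b - 2.42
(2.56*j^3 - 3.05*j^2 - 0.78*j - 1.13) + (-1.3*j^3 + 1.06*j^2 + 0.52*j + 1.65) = 1.26*j^3 - 1.99*j^2 - 0.26*j + 0.52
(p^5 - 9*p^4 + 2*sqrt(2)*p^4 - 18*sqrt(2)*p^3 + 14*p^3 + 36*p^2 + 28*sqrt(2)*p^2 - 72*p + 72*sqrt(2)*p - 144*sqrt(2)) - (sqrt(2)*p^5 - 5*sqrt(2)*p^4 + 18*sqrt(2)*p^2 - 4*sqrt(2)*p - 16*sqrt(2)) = -sqrt(2)*p^5 + p^5 - 9*p^4 + 7*sqrt(2)*p^4 - 18*sqrt(2)*p^3 + 14*p^3 + 10*sqrt(2)*p^2 + 36*p^2 - 72*p + 76*sqrt(2)*p - 128*sqrt(2)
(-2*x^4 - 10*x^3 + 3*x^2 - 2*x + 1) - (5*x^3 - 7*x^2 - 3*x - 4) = -2*x^4 - 15*x^3 + 10*x^2 + x + 5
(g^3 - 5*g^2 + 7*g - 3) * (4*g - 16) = 4*g^4 - 36*g^3 + 108*g^2 - 124*g + 48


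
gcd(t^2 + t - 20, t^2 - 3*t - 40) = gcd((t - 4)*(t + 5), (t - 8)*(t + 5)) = t + 5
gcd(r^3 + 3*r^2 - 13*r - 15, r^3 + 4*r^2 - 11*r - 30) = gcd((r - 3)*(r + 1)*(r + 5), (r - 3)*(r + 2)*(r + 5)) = r^2 + 2*r - 15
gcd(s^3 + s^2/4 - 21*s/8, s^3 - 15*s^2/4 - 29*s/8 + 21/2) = s^2 + s/4 - 21/8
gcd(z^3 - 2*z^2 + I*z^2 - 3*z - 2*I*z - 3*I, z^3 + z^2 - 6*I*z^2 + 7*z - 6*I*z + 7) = z^2 + z*(1 + I) + I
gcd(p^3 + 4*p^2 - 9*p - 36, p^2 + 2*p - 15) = p - 3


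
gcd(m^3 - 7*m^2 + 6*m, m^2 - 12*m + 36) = m - 6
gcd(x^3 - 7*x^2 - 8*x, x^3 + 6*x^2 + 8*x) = x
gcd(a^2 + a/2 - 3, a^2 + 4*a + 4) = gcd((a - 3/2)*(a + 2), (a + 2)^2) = a + 2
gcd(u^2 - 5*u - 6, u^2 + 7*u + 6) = u + 1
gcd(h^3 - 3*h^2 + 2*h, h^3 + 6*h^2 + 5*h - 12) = h - 1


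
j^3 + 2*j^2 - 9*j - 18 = (j - 3)*(j + 2)*(j + 3)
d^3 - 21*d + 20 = (d - 4)*(d - 1)*(d + 5)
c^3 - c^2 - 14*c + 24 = (c - 3)*(c - 2)*(c + 4)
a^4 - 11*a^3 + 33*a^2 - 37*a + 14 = (a - 7)*(a - 2)*(a - 1)^2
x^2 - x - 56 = (x - 8)*(x + 7)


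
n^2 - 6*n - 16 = (n - 8)*(n + 2)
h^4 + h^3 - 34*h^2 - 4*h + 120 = (h - 5)*(h - 2)*(h + 2)*(h + 6)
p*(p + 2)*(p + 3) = p^3 + 5*p^2 + 6*p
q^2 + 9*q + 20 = (q + 4)*(q + 5)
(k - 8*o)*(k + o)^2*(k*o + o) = k^4*o - 6*k^3*o^2 + k^3*o - 15*k^2*o^3 - 6*k^2*o^2 - 8*k*o^4 - 15*k*o^3 - 8*o^4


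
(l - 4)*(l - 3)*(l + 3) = l^3 - 4*l^2 - 9*l + 36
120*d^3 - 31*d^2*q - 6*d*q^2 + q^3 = (-8*d + q)*(-3*d + q)*(5*d + q)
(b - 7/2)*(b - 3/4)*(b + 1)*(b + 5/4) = b^4 - 2*b^3 - 91*b^2/16 + 19*b/32 + 105/32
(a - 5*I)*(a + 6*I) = a^2 + I*a + 30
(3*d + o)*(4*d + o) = 12*d^2 + 7*d*o + o^2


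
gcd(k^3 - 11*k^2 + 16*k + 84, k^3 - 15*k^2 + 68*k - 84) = k^2 - 13*k + 42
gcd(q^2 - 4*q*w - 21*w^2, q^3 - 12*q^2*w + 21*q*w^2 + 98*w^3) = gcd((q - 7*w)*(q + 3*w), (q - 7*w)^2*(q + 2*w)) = q - 7*w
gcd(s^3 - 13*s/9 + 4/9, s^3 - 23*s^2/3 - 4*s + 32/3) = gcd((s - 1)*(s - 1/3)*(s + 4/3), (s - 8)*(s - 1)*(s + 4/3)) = s^2 + s/3 - 4/3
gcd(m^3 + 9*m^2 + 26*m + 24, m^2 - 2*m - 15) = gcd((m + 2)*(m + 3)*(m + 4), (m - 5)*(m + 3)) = m + 3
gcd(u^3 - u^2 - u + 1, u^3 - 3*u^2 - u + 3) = u^2 - 1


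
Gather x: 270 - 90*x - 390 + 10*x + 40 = -80*x - 80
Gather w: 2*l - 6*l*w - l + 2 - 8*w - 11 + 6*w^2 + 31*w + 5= l + 6*w^2 + w*(23 - 6*l) - 4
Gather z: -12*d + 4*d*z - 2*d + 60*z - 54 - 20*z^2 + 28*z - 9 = -14*d - 20*z^2 + z*(4*d + 88) - 63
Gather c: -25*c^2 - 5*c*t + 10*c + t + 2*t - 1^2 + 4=-25*c^2 + c*(10 - 5*t) + 3*t + 3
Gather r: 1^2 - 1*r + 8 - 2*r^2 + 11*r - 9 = -2*r^2 + 10*r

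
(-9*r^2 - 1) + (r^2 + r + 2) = -8*r^2 + r + 1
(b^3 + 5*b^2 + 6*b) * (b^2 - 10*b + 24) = b^5 - 5*b^4 - 20*b^3 + 60*b^2 + 144*b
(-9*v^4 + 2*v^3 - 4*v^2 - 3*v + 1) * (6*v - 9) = -54*v^5 + 93*v^4 - 42*v^3 + 18*v^2 + 33*v - 9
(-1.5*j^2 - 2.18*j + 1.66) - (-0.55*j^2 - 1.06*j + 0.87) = -0.95*j^2 - 1.12*j + 0.79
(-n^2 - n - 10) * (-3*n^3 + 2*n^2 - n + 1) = 3*n^5 + n^4 + 29*n^3 - 20*n^2 + 9*n - 10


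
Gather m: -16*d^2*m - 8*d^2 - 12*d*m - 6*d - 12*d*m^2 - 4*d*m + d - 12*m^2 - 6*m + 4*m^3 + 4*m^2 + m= -8*d^2 - 5*d + 4*m^3 + m^2*(-12*d - 8) + m*(-16*d^2 - 16*d - 5)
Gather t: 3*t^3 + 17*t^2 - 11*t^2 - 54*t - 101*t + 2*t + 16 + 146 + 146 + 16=3*t^3 + 6*t^2 - 153*t + 324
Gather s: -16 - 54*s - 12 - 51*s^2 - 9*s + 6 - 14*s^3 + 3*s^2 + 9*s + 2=-14*s^3 - 48*s^2 - 54*s - 20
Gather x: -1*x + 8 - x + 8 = 16 - 2*x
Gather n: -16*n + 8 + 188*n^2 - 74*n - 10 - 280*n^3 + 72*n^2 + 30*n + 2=-280*n^3 + 260*n^2 - 60*n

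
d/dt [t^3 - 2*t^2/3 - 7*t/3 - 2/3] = 3*t^2 - 4*t/3 - 7/3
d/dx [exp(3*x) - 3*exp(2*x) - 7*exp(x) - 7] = (3*exp(2*x) - 6*exp(x) - 7)*exp(x)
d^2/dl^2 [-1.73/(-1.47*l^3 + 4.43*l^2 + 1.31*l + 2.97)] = ((15.3278 - 15.2586*l)*(-1.47*l^3 + 4.43*l^2 + 1.31*l + 2.97) - 1.73*(-8.82*l^2 + 17.72*l + 2.62)*(-4.41*l^2 + 8.86*l + 1.31))/(-1.47*l^3 + 4.43*l^2 + 1.31*l + 2.97)^3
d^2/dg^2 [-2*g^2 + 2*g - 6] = -4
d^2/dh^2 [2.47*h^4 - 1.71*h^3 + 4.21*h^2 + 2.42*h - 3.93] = 29.64*h^2 - 10.26*h + 8.42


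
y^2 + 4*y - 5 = (y - 1)*(y + 5)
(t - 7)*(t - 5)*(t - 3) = t^3 - 15*t^2 + 71*t - 105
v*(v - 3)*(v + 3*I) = v^3 - 3*v^2 + 3*I*v^2 - 9*I*v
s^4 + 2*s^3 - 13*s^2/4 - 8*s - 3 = (s - 2)*(s + 1/2)*(s + 3/2)*(s + 2)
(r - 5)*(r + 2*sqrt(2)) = r^2 - 5*r + 2*sqrt(2)*r - 10*sqrt(2)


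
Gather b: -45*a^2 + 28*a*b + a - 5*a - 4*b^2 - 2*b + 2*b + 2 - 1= -45*a^2 + 28*a*b - 4*a - 4*b^2 + 1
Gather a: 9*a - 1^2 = 9*a - 1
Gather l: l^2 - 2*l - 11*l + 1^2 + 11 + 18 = l^2 - 13*l + 30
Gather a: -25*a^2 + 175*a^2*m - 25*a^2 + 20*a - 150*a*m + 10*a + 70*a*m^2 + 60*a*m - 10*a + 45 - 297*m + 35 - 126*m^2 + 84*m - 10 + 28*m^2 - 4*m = a^2*(175*m - 50) + a*(70*m^2 - 90*m + 20) - 98*m^2 - 217*m + 70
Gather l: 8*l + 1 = 8*l + 1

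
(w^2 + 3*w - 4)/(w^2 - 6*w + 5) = (w + 4)/(w - 5)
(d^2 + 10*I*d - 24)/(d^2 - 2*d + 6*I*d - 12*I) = (d + 4*I)/(d - 2)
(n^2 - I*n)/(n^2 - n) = (n - I)/(n - 1)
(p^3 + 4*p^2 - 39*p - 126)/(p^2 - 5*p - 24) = (p^2 + p - 42)/(p - 8)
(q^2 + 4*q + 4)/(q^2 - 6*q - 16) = (q + 2)/(q - 8)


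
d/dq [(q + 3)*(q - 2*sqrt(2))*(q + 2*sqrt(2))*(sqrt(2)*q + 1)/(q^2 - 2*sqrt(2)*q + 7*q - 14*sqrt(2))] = (2*sqrt(2)*q^5 - 11*q^4 + 24*sqrt(2)*q^4 - 122*q^3 + 38*sqrt(2)*q^3 - 191*q^2 - 80*sqrt(2)*q^2 - 84*sqrt(2)*q + 496*q + 64*sqrt(2) + 840)/(q^4 - 4*sqrt(2)*q^3 + 14*q^3 - 56*sqrt(2)*q^2 + 57*q^2 - 196*sqrt(2)*q + 112*q + 392)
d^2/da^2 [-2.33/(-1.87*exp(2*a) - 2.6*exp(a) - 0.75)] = (2.33*(3.74*exp(a) + 2.6)*(7.48*exp(a) + 5.2)*exp(a) - (17.4284*exp(a) + 6.058)*(1.87*exp(2*a) + 2.6*exp(a) + 0.75))*exp(a)/(1.87*exp(2*a) + 2.6*exp(a) + 0.75)^3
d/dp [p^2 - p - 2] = 2*p - 1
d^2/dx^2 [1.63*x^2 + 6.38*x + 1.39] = 3.26000000000000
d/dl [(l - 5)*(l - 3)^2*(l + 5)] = 4*l^3 - 18*l^2 - 32*l + 150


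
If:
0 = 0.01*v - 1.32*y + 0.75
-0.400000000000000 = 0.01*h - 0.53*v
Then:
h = 6996.0*y - 4015.0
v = 132.0*y - 75.0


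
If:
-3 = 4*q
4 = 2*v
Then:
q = -3/4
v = 2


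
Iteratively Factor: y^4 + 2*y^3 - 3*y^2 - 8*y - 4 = (y + 1)*(y^3 + y^2 - 4*y - 4) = (y + 1)^2*(y^2 - 4) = (y - 2)*(y + 1)^2*(y + 2)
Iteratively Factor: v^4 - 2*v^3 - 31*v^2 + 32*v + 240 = (v + 4)*(v^3 - 6*v^2 - 7*v + 60) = (v - 5)*(v + 4)*(v^2 - v - 12) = (v - 5)*(v + 3)*(v + 4)*(v - 4)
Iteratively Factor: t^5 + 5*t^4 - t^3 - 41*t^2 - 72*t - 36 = (t - 3)*(t^4 + 8*t^3 + 23*t^2 + 28*t + 12) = (t - 3)*(t + 2)*(t^3 + 6*t^2 + 11*t + 6) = (t - 3)*(t + 1)*(t + 2)*(t^2 + 5*t + 6) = (t - 3)*(t + 1)*(t + 2)^2*(t + 3)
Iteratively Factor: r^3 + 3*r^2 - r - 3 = (r + 3)*(r^2 - 1) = (r - 1)*(r + 3)*(r + 1)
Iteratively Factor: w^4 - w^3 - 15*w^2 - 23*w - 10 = (w + 1)*(w^3 - 2*w^2 - 13*w - 10) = (w + 1)*(w + 2)*(w^2 - 4*w - 5) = (w - 5)*(w + 1)*(w + 2)*(w + 1)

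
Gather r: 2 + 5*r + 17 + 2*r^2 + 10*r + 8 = 2*r^2 + 15*r + 27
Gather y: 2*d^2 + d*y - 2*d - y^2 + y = 2*d^2 - 2*d - y^2 + y*(d + 1)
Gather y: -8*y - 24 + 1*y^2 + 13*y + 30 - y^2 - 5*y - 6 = 0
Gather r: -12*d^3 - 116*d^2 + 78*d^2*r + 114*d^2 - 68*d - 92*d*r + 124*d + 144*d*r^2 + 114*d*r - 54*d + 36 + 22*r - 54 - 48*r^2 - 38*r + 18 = -12*d^3 - 2*d^2 + 2*d + r^2*(144*d - 48) + r*(78*d^2 + 22*d - 16)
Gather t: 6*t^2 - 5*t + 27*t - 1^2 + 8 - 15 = 6*t^2 + 22*t - 8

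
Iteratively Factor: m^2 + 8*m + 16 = (m + 4)*(m + 4)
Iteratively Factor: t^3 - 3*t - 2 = (t - 2)*(t^2 + 2*t + 1) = (t - 2)*(t + 1)*(t + 1)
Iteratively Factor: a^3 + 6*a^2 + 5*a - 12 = (a - 1)*(a^2 + 7*a + 12) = (a - 1)*(a + 3)*(a + 4)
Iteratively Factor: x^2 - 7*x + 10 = (x - 5)*(x - 2)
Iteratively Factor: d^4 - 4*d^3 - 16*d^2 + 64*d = (d - 4)*(d^3 - 16*d) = (d - 4)*(d + 4)*(d^2 - 4*d) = d*(d - 4)*(d + 4)*(d - 4)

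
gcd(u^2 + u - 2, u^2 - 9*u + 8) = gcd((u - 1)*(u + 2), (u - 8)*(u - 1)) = u - 1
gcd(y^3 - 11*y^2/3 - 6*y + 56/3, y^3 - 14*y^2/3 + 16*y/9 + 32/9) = y - 4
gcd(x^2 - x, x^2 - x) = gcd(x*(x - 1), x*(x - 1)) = x^2 - x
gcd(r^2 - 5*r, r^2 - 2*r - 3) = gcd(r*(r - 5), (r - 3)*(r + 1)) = 1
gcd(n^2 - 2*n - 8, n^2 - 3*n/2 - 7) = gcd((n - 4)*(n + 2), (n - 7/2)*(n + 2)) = n + 2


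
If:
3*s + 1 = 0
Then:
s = -1/3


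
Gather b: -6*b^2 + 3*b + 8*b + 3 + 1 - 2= -6*b^2 + 11*b + 2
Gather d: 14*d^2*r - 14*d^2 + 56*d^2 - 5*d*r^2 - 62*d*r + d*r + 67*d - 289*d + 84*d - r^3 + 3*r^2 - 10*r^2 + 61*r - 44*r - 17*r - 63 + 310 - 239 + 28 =d^2*(14*r + 42) + d*(-5*r^2 - 61*r - 138) - r^3 - 7*r^2 + 36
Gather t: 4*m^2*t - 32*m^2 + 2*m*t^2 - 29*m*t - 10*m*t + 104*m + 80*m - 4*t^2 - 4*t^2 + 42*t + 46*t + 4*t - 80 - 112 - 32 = -32*m^2 + 184*m + t^2*(2*m - 8) + t*(4*m^2 - 39*m + 92) - 224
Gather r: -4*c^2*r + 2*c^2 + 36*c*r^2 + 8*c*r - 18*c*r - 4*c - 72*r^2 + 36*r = 2*c^2 - 4*c + r^2*(36*c - 72) + r*(-4*c^2 - 10*c + 36)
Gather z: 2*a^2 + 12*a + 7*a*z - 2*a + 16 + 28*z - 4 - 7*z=2*a^2 + 10*a + z*(7*a + 21) + 12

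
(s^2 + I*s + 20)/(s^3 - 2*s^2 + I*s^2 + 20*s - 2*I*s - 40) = 1/(s - 2)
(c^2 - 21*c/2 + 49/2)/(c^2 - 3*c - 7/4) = 2*(c - 7)/(2*c + 1)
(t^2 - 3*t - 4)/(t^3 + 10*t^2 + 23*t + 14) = (t - 4)/(t^2 + 9*t + 14)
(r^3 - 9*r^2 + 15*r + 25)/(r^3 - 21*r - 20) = (r - 5)/(r + 4)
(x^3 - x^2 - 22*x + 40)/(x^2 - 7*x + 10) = (x^2 + x - 20)/(x - 5)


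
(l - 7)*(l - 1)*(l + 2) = l^3 - 6*l^2 - 9*l + 14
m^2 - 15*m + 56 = (m - 8)*(m - 7)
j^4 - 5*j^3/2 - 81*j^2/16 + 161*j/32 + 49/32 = (j - 7/2)*(j - 1)*(j + 1/4)*(j + 7/4)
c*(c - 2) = c^2 - 2*c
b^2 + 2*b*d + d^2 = (b + d)^2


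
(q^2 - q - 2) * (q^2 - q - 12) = q^4 - 2*q^3 - 13*q^2 + 14*q + 24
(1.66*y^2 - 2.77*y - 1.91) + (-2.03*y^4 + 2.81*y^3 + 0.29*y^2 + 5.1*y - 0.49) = -2.03*y^4 + 2.81*y^3 + 1.95*y^2 + 2.33*y - 2.4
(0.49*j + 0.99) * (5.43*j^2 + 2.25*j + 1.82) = 2.6607*j^3 + 6.4782*j^2 + 3.1193*j + 1.8018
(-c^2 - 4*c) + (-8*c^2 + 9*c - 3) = -9*c^2 + 5*c - 3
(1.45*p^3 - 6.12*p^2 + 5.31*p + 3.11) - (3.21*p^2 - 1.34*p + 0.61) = 1.45*p^3 - 9.33*p^2 + 6.65*p + 2.5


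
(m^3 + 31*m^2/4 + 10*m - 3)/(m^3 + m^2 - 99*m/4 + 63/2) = (4*m^2 + 7*m - 2)/(4*m^2 - 20*m + 21)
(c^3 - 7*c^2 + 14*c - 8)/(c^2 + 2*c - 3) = (c^2 - 6*c + 8)/(c + 3)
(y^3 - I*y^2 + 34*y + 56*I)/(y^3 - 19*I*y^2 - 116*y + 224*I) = (y^2 + 6*I*y - 8)/(y^2 - 12*I*y - 32)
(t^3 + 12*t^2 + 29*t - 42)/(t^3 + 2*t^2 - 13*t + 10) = (t^2 + 13*t + 42)/(t^2 + 3*t - 10)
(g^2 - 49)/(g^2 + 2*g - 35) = (g - 7)/(g - 5)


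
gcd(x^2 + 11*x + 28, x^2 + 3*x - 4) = x + 4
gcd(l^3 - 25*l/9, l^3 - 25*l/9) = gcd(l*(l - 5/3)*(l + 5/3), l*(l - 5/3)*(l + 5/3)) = l^3 - 25*l/9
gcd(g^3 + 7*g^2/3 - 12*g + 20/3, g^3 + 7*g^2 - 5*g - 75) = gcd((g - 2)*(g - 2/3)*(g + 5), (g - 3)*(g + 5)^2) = g + 5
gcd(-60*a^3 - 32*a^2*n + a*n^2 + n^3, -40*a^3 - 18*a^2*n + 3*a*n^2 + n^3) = 10*a^2 + 7*a*n + n^2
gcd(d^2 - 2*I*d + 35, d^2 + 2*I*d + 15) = d + 5*I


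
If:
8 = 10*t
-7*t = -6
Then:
No Solution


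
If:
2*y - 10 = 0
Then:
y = 5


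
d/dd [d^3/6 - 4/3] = d^2/2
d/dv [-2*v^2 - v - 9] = -4*v - 1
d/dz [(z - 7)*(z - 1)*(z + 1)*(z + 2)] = 4*z^3 - 15*z^2 - 30*z + 5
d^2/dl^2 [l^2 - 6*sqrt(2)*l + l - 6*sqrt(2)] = 2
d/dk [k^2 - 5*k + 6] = 2*k - 5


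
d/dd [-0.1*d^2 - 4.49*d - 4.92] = -0.2*d - 4.49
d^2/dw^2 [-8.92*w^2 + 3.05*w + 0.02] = -17.8400000000000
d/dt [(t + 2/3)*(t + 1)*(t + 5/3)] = 3*t^2 + 20*t/3 + 31/9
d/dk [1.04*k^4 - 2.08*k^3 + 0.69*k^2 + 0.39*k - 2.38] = 4.16*k^3 - 6.24*k^2 + 1.38*k + 0.39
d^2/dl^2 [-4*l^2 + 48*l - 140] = -8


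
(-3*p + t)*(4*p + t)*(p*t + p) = -12*p^3*t - 12*p^3 + p^2*t^2 + p^2*t + p*t^3 + p*t^2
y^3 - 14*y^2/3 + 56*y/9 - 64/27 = (y - 8/3)*(y - 4/3)*(y - 2/3)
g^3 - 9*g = g*(g - 3)*(g + 3)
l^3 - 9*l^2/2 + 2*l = l*(l - 4)*(l - 1/2)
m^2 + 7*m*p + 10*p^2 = (m + 2*p)*(m + 5*p)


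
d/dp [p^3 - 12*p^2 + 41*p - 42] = 3*p^2 - 24*p + 41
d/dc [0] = 0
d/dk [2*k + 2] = 2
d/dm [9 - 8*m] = -8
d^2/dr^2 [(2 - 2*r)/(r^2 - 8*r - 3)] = 4*(4*(r - 4)^2*(r - 1) + 3*(r - 3)*(-r^2 + 8*r + 3))/(-r^2 + 8*r + 3)^3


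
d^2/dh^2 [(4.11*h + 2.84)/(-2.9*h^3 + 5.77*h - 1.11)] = (-(4.11*h + 2.84)*(8.7*h^2 - 5.77)*(17.4*h^2 - 11.54) + (71.514*h^2 + 17.4*h*(4.11*h + 2.84) - 47.4294)*(2.9*h^3 - 5.77*h + 1.11))/(2.9*h^3 - 5.77*h + 1.11)^3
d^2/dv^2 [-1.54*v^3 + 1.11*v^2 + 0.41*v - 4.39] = 2.22 - 9.24*v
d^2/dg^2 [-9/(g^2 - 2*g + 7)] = 18*(g^2 - 2*g - 4*(g - 1)^2 + 7)/(g^2 - 2*g + 7)^3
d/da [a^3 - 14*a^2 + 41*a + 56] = 3*a^2 - 28*a + 41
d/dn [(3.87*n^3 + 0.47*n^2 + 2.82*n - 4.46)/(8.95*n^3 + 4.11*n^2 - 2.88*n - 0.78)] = (-1.4210854715202e-14*n^5 + 11.6992*n^4 - 72.7692*n^3 + 97.7514*n^2 + 35.928*n - 15.0444)/(80.1025*n^6 + 73.569*n^5 - 34.6599*n^4 - 37.6356*n^3 + 1.8828*n^2 + 4.4928*n + 0.6084)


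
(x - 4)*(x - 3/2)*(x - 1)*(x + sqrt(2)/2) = x^4 - 13*x^3/2 + sqrt(2)*x^3/2 - 13*sqrt(2)*x^2/4 + 23*x^2/2 - 6*x + 23*sqrt(2)*x/4 - 3*sqrt(2)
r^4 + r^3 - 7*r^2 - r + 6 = (r - 2)*(r - 1)*(r + 1)*(r + 3)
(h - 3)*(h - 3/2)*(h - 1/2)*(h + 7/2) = h^4 - 3*h^3/2 - 43*h^2/4 + 171*h/8 - 63/8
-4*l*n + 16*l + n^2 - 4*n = (-4*l + n)*(n - 4)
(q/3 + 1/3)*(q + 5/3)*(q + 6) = q^3/3 + 26*q^2/9 + 53*q/9 + 10/3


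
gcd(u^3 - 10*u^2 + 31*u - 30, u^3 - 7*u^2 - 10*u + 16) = 1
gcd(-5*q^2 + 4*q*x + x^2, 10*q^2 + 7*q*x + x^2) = 5*q + x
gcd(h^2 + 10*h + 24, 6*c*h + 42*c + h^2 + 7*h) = 1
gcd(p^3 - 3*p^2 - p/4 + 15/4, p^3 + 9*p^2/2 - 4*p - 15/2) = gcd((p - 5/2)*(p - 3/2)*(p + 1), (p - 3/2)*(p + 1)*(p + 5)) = p^2 - p/2 - 3/2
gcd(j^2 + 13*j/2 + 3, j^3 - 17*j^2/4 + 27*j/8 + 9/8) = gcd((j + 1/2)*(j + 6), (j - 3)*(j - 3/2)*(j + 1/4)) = 1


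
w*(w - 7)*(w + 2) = w^3 - 5*w^2 - 14*w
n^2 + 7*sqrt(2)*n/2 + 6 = (n + 3*sqrt(2)/2)*(n + 2*sqrt(2))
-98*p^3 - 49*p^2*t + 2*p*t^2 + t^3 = (-7*p + t)*(2*p + t)*(7*p + t)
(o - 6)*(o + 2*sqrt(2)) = o^2 - 6*o + 2*sqrt(2)*o - 12*sqrt(2)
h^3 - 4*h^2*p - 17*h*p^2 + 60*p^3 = (h - 5*p)*(h - 3*p)*(h + 4*p)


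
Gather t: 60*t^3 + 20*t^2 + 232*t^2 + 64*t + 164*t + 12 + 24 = 60*t^3 + 252*t^2 + 228*t + 36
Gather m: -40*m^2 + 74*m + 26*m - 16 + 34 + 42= -40*m^2 + 100*m + 60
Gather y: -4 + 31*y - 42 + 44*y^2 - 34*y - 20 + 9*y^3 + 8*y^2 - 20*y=9*y^3 + 52*y^2 - 23*y - 66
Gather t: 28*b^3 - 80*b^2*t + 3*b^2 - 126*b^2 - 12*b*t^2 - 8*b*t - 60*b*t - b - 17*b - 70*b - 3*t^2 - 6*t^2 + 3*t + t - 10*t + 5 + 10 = 28*b^3 - 123*b^2 - 88*b + t^2*(-12*b - 9) + t*(-80*b^2 - 68*b - 6) + 15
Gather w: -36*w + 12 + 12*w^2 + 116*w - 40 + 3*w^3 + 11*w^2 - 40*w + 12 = 3*w^3 + 23*w^2 + 40*w - 16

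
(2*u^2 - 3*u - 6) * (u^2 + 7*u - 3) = 2*u^4 + 11*u^3 - 33*u^2 - 33*u + 18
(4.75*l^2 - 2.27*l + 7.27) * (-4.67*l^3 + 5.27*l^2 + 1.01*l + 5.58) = -22.1825*l^5 + 35.6334*l^4 - 41.1163*l^3 + 62.5252*l^2 - 5.3239*l + 40.5666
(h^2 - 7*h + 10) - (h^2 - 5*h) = 10 - 2*h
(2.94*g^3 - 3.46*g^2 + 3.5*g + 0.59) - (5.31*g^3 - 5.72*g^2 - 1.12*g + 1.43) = -2.37*g^3 + 2.26*g^2 + 4.62*g - 0.84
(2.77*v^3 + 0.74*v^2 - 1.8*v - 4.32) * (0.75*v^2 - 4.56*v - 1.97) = 2.0775*v^5 - 12.0762*v^4 - 10.1813*v^3 + 3.5102*v^2 + 23.2452*v + 8.5104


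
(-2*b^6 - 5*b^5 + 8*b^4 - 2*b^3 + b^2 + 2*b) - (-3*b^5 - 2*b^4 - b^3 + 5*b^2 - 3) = -2*b^6 - 2*b^5 + 10*b^4 - b^3 - 4*b^2 + 2*b + 3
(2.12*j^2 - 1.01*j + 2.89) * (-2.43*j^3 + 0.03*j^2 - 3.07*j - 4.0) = -5.1516*j^5 + 2.5179*j^4 - 13.5614*j^3 - 5.2926*j^2 - 4.8323*j - 11.56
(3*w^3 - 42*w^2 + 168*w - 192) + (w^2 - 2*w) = 3*w^3 - 41*w^2 + 166*w - 192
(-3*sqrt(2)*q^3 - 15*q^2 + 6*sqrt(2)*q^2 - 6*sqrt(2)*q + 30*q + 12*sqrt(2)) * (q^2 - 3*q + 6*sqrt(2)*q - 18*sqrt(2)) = -3*sqrt(2)*q^5 - 51*q^4 + 15*sqrt(2)*q^4 - 114*sqrt(2)*q^3 + 255*q^3 - 378*q^2 + 480*sqrt(2)*q^2 - 576*sqrt(2)*q + 360*q - 432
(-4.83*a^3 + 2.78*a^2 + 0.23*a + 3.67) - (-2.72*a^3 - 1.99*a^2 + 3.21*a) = -2.11*a^3 + 4.77*a^2 - 2.98*a + 3.67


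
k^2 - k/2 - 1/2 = (k - 1)*(k + 1/2)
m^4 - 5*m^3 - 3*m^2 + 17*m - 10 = (m - 5)*(m - 1)^2*(m + 2)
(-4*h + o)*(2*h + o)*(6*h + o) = -48*h^3 - 20*h^2*o + 4*h*o^2 + o^3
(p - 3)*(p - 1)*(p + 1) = p^3 - 3*p^2 - p + 3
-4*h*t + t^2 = t*(-4*h + t)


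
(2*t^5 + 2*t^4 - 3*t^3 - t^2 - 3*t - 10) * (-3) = -6*t^5 - 6*t^4 + 9*t^3 + 3*t^2 + 9*t + 30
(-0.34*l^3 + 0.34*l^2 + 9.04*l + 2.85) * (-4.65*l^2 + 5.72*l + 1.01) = 1.581*l^5 - 3.5258*l^4 - 40.4346*l^3 + 38.7997*l^2 + 25.4324*l + 2.8785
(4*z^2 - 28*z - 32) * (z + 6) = 4*z^3 - 4*z^2 - 200*z - 192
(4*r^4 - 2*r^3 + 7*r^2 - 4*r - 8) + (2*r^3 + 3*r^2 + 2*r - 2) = 4*r^4 + 10*r^2 - 2*r - 10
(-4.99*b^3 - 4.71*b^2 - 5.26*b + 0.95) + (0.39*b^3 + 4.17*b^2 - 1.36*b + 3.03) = -4.6*b^3 - 0.54*b^2 - 6.62*b + 3.98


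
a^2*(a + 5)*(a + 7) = a^4 + 12*a^3 + 35*a^2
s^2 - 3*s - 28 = (s - 7)*(s + 4)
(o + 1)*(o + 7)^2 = o^3 + 15*o^2 + 63*o + 49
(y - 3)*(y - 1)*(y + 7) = y^3 + 3*y^2 - 25*y + 21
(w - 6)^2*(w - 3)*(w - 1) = w^4 - 16*w^3 + 87*w^2 - 180*w + 108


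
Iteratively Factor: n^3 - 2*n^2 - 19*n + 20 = (n - 5)*(n^2 + 3*n - 4) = (n - 5)*(n + 4)*(n - 1)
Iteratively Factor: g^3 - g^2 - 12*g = (g)*(g^2 - g - 12) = g*(g - 4)*(g + 3)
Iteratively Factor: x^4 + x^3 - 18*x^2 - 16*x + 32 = (x - 1)*(x^3 + 2*x^2 - 16*x - 32) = (x - 1)*(x + 4)*(x^2 - 2*x - 8) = (x - 4)*(x - 1)*(x + 4)*(x + 2)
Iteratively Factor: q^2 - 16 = (q + 4)*(q - 4)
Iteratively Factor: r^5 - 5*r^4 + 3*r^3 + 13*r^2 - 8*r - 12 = (r - 2)*(r^4 - 3*r^3 - 3*r^2 + 7*r + 6) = (r - 2)^2*(r^3 - r^2 - 5*r - 3) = (r - 2)^2*(r + 1)*(r^2 - 2*r - 3) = (r - 2)^2*(r + 1)^2*(r - 3)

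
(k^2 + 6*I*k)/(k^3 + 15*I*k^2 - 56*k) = (k + 6*I)/(k^2 + 15*I*k - 56)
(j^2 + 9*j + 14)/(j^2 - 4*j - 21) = (j^2 + 9*j + 14)/(j^2 - 4*j - 21)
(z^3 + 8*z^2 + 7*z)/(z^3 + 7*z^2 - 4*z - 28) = z*(z + 1)/(z^2 - 4)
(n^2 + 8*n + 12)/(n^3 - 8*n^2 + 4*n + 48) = (n + 6)/(n^2 - 10*n + 24)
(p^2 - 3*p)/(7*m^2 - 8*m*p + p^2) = p*(p - 3)/(7*m^2 - 8*m*p + p^2)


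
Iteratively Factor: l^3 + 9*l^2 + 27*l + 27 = (l + 3)*(l^2 + 6*l + 9) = (l + 3)^2*(l + 3)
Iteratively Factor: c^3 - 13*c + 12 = (c + 4)*(c^2 - 4*c + 3) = (c - 3)*(c + 4)*(c - 1)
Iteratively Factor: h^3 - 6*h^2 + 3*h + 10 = (h - 2)*(h^2 - 4*h - 5) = (h - 2)*(h + 1)*(h - 5)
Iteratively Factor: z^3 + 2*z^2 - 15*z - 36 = (z + 3)*(z^2 - z - 12) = (z + 3)^2*(z - 4)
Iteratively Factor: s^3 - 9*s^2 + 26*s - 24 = (s - 3)*(s^2 - 6*s + 8) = (s - 4)*(s - 3)*(s - 2)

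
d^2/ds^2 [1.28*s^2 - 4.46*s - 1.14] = 2.56000000000000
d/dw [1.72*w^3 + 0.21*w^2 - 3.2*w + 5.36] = 5.16*w^2 + 0.42*w - 3.2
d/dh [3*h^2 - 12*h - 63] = 6*h - 12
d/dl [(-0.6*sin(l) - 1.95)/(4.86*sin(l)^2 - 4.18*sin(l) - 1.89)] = (2.916*sin(l)^2 + 18.954*sin(l) - 7.017)*cos(l)/(23.6196*sin(l)^4 - 40.6296*sin(l)^3 - 0.898400000000002*sin(l)^2 + 15.8004*sin(l) + 3.5721)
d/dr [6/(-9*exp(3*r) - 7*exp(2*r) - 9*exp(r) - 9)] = (162*exp(2*r) + 84*exp(r) + 54)*exp(r)/(9*exp(3*r) + 7*exp(2*r) + 9*exp(r) + 9)^2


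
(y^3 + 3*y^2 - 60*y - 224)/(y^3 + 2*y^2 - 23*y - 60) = (y^2 - y - 56)/(y^2 - 2*y - 15)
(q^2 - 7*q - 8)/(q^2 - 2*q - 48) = (q + 1)/(q + 6)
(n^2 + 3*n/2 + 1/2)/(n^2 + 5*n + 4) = (n + 1/2)/(n + 4)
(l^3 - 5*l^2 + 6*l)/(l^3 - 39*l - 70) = l*(-l^2 + 5*l - 6)/(-l^3 + 39*l + 70)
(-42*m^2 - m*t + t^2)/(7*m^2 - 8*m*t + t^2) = (6*m + t)/(-m + t)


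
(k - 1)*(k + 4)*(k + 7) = k^3 + 10*k^2 + 17*k - 28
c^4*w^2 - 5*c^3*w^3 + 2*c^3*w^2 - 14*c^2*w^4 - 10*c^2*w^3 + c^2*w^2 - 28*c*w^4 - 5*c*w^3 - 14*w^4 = (c - 7*w)*(c + 2*w)*(c*w + w)^2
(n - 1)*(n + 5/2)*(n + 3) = n^3 + 9*n^2/2 + 2*n - 15/2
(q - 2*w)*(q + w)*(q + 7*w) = q^3 + 6*q^2*w - 9*q*w^2 - 14*w^3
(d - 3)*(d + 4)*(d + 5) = d^3 + 6*d^2 - 7*d - 60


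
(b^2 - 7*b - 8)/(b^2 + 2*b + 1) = (b - 8)/(b + 1)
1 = 1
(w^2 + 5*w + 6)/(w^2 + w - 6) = (w + 2)/(w - 2)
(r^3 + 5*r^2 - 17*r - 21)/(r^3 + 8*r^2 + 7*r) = (r - 3)/r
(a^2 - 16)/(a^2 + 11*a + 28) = (a - 4)/(a + 7)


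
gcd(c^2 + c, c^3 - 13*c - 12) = c + 1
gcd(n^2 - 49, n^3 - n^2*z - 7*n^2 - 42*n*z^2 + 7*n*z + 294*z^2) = n - 7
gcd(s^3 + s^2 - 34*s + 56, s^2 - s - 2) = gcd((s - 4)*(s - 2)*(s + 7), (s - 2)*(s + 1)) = s - 2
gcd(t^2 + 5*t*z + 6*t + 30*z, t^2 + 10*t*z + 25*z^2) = t + 5*z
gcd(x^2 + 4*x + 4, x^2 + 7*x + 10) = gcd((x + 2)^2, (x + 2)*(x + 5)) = x + 2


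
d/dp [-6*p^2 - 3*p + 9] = -12*p - 3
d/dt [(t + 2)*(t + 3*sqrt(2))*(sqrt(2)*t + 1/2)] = 3*sqrt(2)*t^2 + 4*sqrt(2)*t + 13*t + 3*sqrt(2)/2 + 13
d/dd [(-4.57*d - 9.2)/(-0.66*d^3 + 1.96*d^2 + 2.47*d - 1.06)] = (-6.0324*d^3 - 9.2588*d^2 + 36.064*d + 27.5682)/(0.4356*d^6 - 2.5872*d^5 + 0.581199999999999*d^4 + 11.0816*d^3 + 1.9457*d^2 - 5.2364*d + 1.1236)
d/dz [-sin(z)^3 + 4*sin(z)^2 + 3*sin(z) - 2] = (-3*sin(z)^2 + 8*sin(z) + 3)*cos(z)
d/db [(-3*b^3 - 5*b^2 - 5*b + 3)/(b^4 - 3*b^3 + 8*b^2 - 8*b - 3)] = (3*b^6 + 10*b^5 - 24*b^4 + 6*b^3 + 134*b^2 - 18*b + 39)/(b^8 - 6*b^7 + 25*b^6 - 64*b^5 + 106*b^4 - 110*b^3 + 16*b^2 + 48*b + 9)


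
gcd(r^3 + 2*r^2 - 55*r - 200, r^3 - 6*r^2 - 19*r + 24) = r - 8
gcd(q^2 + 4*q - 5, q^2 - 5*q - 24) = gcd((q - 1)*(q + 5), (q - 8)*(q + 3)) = 1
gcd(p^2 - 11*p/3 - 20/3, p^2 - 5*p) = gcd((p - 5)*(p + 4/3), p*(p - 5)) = p - 5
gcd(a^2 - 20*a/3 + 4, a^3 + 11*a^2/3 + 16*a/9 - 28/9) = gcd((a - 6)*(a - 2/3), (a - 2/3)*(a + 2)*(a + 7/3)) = a - 2/3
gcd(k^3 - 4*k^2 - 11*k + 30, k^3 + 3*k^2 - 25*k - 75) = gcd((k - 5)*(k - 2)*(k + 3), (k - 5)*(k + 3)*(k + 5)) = k^2 - 2*k - 15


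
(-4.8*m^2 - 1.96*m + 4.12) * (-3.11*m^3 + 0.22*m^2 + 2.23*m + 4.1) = 14.928*m^5 + 5.0396*m^4 - 23.9484*m^3 - 23.1444*m^2 + 1.1516*m + 16.892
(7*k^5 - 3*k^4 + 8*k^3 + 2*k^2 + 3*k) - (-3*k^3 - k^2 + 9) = 7*k^5 - 3*k^4 + 11*k^3 + 3*k^2 + 3*k - 9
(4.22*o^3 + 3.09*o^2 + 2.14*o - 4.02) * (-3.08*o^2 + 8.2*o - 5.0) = -12.9976*o^5 + 25.0868*o^4 - 2.3532*o^3 + 14.4796*o^2 - 43.664*o + 20.1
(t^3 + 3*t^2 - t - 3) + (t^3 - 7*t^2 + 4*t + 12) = 2*t^3 - 4*t^2 + 3*t + 9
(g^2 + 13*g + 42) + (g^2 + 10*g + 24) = 2*g^2 + 23*g + 66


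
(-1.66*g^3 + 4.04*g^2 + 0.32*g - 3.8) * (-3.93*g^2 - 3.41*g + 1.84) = 6.5238*g^5 - 10.2166*g^4 - 18.0884*g^3 + 21.2764*g^2 + 13.5468*g - 6.992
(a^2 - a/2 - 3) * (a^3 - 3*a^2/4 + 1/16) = a^5 - 5*a^4/4 - 21*a^3/8 + 37*a^2/16 - a/32 - 3/16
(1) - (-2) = 3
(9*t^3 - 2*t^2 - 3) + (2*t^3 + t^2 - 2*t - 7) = 11*t^3 - t^2 - 2*t - 10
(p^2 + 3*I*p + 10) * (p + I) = p^3 + 4*I*p^2 + 7*p + 10*I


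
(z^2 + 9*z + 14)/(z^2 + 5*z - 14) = (z + 2)/(z - 2)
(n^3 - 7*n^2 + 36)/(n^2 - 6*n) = n - 1 - 6/n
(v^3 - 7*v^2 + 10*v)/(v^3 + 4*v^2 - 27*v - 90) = v*(v - 2)/(v^2 + 9*v + 18)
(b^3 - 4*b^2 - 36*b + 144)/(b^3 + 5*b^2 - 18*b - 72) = (b - 6)/(b + 3)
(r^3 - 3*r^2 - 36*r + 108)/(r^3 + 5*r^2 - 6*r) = (r^2 - 9*r + 18)/(r*(r - 1))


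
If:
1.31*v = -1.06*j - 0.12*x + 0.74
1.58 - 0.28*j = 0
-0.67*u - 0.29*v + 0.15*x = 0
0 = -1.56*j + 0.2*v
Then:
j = 5.64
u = -136.40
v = 44.01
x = -524.17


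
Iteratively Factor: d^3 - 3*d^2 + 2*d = (d - 2)*(d^2 - d) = (d - 2)*(d - 1)*(d)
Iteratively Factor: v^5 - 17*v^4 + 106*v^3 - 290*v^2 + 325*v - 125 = (v - 5)*(v^4 - 12*v^3 + 46*v^2 - 60*v + 25) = (v - 5)*(v - 1)*(v^3 - 11*v^2 + 35*v - 25) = (v - 5)^2*(v - 1)*(v^2 - 6*v + 5) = (v - 5)^2*(v - 1)^2*(v - 5)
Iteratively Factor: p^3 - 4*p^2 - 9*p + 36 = (p + 3)*(p^2 - 7*p + 12) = (p - 3)*(p + 3)*(p - 4)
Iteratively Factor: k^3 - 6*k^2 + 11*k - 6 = (k - 3)*(k^2 - 3*k + 2) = (k - 3)*(k - 2)*(k - 1)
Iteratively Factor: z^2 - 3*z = (z - 3)*(z)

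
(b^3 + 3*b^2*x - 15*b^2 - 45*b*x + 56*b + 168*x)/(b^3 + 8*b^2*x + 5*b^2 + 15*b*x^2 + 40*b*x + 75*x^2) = (b^2 - 15*b + 56)/(b^2 + 5*b*x + 5*b + 25*x)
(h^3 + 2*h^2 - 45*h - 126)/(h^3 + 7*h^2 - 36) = (h - 7)/(h - 2)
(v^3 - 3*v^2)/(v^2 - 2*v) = v*(v - 3)/(v - 2)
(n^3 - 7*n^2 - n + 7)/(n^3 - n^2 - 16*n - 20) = (-n^3 + 7*n^2 + n - 7)/(-n^3 + n^2 + 16*n + 20)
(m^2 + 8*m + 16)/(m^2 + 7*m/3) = 3*(m^2 + 8*m + 16)/(m*(3*m + 7))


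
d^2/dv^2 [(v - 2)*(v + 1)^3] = 6*(v + 1)*(2*v - 1)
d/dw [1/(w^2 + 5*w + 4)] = (-2*w - 5)/(w^2 + 5*w + 4)^2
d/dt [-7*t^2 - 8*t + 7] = -14*t - 8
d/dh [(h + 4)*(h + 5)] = 2*h + 9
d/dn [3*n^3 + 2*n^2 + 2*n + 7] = 9*n^2 + 4*n + 2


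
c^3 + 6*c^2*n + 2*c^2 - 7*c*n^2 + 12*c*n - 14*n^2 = (c + 2)*(c - n)*(c + 7*n)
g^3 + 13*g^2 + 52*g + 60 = (g + 2)*(g + 5)*(g + 6)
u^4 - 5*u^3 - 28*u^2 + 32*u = u*(u - 8)*(u - 1)*(u + 4)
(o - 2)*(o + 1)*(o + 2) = o^3 + o^2 - 4*o - 4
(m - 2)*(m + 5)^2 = m^3 + 8*m^2 + 5*m - 50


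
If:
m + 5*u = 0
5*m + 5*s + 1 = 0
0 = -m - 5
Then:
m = -5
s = 24/5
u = 1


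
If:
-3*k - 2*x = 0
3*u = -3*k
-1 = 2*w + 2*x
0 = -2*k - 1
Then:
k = -1/2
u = 1/2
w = -5/4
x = 3/4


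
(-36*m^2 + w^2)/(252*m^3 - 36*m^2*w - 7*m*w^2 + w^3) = 1/(-7*m + w)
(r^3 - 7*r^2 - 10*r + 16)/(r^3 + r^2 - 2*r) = (r - 8)/r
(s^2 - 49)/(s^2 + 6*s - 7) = (s - 7)/(s - 1)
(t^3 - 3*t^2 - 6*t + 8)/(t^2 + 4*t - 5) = (t^2 - 2*t - 8)/(t + 5)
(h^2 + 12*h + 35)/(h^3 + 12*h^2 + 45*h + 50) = (h + 7)/(h^2 + 7*h + 10)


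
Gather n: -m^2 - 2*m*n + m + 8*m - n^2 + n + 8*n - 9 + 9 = -m^2 + 9*m - n^2 + n*(9 - 2*m)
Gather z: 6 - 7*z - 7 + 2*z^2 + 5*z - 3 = 2*z^2 - 2*z - 4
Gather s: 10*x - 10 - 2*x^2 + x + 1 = -2*x^2 + 11*x - 9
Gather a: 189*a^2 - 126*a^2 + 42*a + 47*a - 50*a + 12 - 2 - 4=63*a^2 + 39*a + 6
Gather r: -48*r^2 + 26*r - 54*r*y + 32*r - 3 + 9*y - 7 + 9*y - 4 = -48*r^2 + r*(58 - 54*y) + 18*y - 14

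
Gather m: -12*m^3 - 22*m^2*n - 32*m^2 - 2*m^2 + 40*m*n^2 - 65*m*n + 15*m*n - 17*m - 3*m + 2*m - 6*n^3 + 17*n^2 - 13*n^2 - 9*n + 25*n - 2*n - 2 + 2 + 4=-12*m^3 + m^2*(-22*n - 34) + m*(40*n^2 - 50*n - 18) - 6*n^3 + 4*n^2 + 14*n + 4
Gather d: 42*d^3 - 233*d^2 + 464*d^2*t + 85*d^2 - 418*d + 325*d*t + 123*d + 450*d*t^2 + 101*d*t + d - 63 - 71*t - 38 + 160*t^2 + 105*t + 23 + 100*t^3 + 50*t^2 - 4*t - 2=42*d^3 + d^2*(464*t - 148) + d*(450*t^2 + 426*t - 294) + 100*t^3 + 210*t^2 + 30*t - 80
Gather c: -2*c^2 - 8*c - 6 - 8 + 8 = -2*c^2 - 8*c - 6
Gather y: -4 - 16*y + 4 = -16*y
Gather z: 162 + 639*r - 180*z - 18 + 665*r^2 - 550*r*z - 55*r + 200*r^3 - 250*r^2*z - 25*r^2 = 200*r^3 + 640*r^2 + 584*r + z*(-250*r^2 - 550*r - 180) + 144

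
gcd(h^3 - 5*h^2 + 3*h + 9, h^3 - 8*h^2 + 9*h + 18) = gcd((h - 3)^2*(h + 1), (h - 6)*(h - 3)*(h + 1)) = h^2 - 2*h - 3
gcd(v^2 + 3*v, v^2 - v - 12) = v + 3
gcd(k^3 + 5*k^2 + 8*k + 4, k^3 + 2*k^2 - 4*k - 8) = k^2 + 4*k + 4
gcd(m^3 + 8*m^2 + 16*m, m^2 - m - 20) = m + 4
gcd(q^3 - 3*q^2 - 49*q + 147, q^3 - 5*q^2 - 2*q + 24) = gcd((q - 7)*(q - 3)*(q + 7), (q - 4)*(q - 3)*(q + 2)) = q - 3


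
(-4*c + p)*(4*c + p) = -16*c^2 + p^2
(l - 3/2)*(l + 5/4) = l^2 - l/4 - 15/8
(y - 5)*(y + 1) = y^2 - 4*y - 5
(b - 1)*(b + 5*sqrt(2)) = b^2 - b + 5*sqrt(2)*b - 5*sqrt(2)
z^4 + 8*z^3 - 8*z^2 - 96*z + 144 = (z - 2)^2*(z + 6)^2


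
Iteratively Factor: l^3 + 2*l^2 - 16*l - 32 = (l - 4)*(l^2 + 6*l + 8) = (l - 4)*(l + 2)*(l + 4)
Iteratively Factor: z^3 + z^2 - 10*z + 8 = (z + 4)*(z^2 - 3*z + 2) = (z - 1)*(z + 4)*(z - 2)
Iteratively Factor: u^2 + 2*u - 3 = (u + 3)*(u - 1)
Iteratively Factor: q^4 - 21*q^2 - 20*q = (q)*(q^3 - 21*q - 20) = q*(q - 5)*(q^2 + 5*q + 4) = q*(q - 5)*(q + 1)*(q + 4)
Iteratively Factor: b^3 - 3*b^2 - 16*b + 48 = (b + 4)*(b^2 - 7*b + 12) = (b - 4)*(b + 4)*(b - 3)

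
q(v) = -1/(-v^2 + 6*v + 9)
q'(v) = -(2*v - 6)/(-v^2 + 6*v + 9)^2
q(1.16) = -0.07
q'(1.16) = 0.02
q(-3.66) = 0.04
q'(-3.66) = 0.02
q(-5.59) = 0.02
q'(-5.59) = 0.01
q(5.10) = -0.07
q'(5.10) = -0.02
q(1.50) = -0.06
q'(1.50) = 0.01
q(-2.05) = 0.13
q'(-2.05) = 0.18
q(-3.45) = 0.04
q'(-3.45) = 0.02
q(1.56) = -0.06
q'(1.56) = 0.01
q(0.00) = -0.11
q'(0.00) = 0.07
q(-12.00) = 0.00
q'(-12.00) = 0.00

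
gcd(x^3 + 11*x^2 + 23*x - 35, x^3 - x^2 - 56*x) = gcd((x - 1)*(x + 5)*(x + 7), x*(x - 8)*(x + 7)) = x + 7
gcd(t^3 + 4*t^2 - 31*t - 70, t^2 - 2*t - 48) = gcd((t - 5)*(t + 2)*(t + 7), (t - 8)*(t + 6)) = 1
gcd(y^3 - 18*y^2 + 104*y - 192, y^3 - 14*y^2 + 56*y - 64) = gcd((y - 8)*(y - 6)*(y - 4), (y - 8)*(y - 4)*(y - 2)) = y^2 - 12*y + 32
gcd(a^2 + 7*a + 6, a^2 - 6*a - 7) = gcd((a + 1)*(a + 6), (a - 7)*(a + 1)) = a + 1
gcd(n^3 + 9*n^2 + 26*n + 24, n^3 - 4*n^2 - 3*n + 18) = n + 2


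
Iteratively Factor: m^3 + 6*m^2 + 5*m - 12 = (m + 3)*(m^2 + 3*m - 4) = (m + 3)*(m + 4)*(m - 1)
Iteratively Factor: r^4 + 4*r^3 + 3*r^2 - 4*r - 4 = (r + 2)*(r^3 + 2*r^2 - r - 2) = (r - 1)*(r + 2)*(r^2 + 3*r + 2) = (r - 1)*(r + 2)^2*(r + 1)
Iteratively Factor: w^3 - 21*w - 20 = (w - 5)*(w^2 + 5*w + 4) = (w - 5)*(w + 4)*(w + 1)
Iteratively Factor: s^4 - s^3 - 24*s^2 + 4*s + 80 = (s - 2)*(s^3 + s^2 - 22*s - 40) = (s - 2)*(s + 2)*(s^2 - s - 20) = (s - 2)*(s + 2)*(s + 4)*(s - 5)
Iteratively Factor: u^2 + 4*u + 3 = (u + 3)*(u + 1)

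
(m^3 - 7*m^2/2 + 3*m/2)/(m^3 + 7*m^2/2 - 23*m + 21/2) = m/(m + 7)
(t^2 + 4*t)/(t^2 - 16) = t/(t - 4)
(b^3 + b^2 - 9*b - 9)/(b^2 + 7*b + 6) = (b^2 - 9)/(b + 6)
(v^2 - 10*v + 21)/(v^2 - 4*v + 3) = (v - 7)/(v - 1)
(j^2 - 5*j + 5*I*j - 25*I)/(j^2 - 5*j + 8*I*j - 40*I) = (j + 5*I)/(j + 8*I)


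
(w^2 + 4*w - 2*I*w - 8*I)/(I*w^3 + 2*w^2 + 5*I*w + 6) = (w^2 + 4*w - 2*I*w - 8*I)/(I*w^3 + 2*w^2 + 5*I*w + 6)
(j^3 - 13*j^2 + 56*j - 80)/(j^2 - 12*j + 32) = (j^2 - 9*j + 20)/(j - 8)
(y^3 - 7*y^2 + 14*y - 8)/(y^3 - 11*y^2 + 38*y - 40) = (y - 1)/(y - 5)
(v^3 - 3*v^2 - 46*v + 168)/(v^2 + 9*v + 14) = (v^2 - 10*v + 24)/(v + 2)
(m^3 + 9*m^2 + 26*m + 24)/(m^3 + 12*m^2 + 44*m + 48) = (m + 3)/(m + 6)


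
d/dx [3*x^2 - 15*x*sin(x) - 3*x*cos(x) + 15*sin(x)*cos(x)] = 3*x*sin(x) - 15*x*cos(x) + 6*x - 15*sin(x) - 3*cos(x) + 15*cos(2*x)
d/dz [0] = 0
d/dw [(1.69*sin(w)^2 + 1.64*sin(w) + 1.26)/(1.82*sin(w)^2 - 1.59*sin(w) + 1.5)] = (-5.6719*sin(w)^2 + 0.4836*sin(w) + 4.4634)*cos(w)/(3.3124*sin(w)^4 - 5.7876*sin(w)^3 + 7.9881*sin(w)^2 - 4.77*sin(w) + 2.25)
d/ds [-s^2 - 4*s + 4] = -2*s - 4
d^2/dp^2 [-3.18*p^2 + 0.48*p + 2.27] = -6.36000000000000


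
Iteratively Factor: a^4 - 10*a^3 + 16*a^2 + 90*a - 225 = (a - 5)*(a^3 - 5*a^2 - 9*a + 45) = (a - 5)^2*(a^2 - 9) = (a - 5)^2*(a + 3)*(a - 3)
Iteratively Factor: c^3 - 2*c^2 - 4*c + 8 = (c + 2)*(c^2 - 4*c + 4) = (c - 2)*(c + 2)*(c - 2)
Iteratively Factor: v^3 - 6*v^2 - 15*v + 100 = (v - 5)*(v^2 - v - 20) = (v - 5)*(v + 4)*(v - 5)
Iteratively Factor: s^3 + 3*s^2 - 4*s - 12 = (s + 2)*(s^2 + s - 6) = (s + 2)*(s + 3)*(s - 2)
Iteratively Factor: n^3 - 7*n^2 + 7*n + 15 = (n - 3)*(n^2 - 4*n - 5) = (n - 5)*(n - 3)*(n + 1)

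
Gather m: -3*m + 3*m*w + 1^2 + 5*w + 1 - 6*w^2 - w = m*(3*w - 3) - 6*w^2 + 4*w + 2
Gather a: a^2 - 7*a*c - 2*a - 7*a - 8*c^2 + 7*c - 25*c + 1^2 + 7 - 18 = a^2 + a*(-7*c - 9) - 8*c^2 - 18*c - 10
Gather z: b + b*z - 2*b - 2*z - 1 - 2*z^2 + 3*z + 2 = -b - 2*z^2 + z*(b + 1) + 1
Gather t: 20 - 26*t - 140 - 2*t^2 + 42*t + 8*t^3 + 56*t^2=8*t^3 + 54*t^2 + 16*t - 120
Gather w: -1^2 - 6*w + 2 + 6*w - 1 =0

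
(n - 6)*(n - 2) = n^2 - 8*n + 12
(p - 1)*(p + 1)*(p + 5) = p^3 + 5*p^2 - p - 5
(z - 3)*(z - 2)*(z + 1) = z^3 - 4*z^2 + z + 6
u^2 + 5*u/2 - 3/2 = (u - 1/2)*(u + 3)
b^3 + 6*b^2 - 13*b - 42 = (b - 3)*(b + 2)*(b + 7)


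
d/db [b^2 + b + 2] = 2*b + 1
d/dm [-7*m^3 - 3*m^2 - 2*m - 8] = -21*m^2 - 6*m - 2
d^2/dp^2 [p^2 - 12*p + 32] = 2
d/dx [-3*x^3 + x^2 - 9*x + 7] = -9*x^2 + 2*x - 9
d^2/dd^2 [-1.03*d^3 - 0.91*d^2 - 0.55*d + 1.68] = -6.18*d - 1.82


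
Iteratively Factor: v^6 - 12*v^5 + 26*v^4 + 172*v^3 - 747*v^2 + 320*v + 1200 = (v + 4)*(v^5 - 16*v^4 + 90*v^3 - 188*v^2 + 5*v + 300) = (v + 1)*(v + 4)*(v^4 - 17*v^3 + 107*v^2 - 295*v + 300) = (v - 3)*(v + 1)*(v + 4)*(v^3 - 14*v^2 + 65*v - 100) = (v - 5)*(v - 3)*(v + 1)*(v + 4)*(v^2 - 9*v + 20) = (v - 5)^2*(v - 3)*(v + 1)*(v + 4)*(v - 4)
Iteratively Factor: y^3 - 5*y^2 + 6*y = (y - 3)*(y^2 - 2*y) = (y - 3)*(y - 2)*(y)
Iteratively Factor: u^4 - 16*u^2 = (u)*(u^3 - 16*u) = u^2*(u^2 - 16) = u^2*(u + 4)*(u - 4)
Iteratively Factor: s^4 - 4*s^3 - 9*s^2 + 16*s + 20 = (s + 1)*(s^3 - 5*s^2 - 4*s + 20) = (s + 1)*(s + 2)*(s^2 - 7*s + 10) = (s - 2)*(s + 1)*(s + 2)*(s - 5)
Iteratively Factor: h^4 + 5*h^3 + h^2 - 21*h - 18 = (h + 1)*(h^3 + 4*h^2 - 3*h - 18) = (h + 1)*(h + 3)*(h^2 + h - 6) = (h + 1)*(h + 3)^2*(h - 2)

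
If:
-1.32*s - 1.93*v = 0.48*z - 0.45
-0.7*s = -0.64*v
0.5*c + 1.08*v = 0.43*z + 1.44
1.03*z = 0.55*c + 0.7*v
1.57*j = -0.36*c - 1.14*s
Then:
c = 6.31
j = -1.22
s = -0.31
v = -0.34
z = 3.14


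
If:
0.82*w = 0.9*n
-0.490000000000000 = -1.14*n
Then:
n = 0.43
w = 0.47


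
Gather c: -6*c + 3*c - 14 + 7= -3*c - 7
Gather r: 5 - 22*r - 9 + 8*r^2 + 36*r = 8*r^2 + 14*r - 4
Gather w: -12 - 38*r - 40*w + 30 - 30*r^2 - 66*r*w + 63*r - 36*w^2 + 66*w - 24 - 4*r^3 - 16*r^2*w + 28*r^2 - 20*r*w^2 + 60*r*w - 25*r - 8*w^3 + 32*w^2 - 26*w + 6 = -4*r^3 - 2*r^2 - 8*w^3 + w^2*(-20*r - 4) + w*(-16*r^2 - 6*r)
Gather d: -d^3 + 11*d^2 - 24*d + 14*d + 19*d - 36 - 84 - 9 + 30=-d^3 + 11*d^2 + 9*d - 99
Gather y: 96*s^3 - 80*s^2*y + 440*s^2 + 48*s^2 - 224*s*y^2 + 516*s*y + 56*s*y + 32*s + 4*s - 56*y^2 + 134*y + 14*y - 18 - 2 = 96*s^3 + 488*s^2 + 36*s + y^2*(-224*s - 56) + y*(-80*s^2 + 572*s + 148) - 20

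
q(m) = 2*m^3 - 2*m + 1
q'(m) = 6*m^2 - 2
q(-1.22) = -0.19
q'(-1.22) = 6.93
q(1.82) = 9.42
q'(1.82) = 17.87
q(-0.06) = 1.12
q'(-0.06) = -1.98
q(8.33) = 1140.36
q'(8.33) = 414.33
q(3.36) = 70.15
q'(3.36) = 65.74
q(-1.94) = -9.72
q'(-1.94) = 20.58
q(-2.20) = -15.90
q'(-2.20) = 27.04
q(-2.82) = -38.21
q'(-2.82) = 45.71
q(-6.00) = -419.00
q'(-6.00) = 214.00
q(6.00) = 421.00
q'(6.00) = 214.00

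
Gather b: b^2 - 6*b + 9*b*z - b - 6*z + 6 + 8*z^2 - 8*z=b^2 + b*(9*z - 7) + 8*z^2 - 14*z + 6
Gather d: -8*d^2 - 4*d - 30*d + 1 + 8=-8*d^2 - 34*d + 9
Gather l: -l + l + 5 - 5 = 0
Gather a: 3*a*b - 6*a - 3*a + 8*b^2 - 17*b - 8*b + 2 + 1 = a*(3*b - 9) + 8*b^2 - 25*b + 3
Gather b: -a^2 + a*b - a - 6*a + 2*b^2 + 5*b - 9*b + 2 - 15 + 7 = -a^2 - 7*a + 2*b^2 + b*(a - 4) - 6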